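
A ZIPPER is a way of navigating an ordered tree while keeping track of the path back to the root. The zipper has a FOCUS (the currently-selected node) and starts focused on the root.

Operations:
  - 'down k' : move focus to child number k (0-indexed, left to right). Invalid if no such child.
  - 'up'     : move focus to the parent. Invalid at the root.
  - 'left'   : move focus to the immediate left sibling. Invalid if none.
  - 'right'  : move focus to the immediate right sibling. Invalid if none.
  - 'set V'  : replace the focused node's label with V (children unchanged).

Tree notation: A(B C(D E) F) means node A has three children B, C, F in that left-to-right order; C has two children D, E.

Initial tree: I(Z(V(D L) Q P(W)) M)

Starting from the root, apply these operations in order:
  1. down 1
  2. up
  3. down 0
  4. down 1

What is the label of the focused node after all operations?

Step 1 (down 1): focus=M path=1 depth=1 children=[] left=['Z'] right=[] parent=I
Step 2 (up): focus=I path=root depth=0 children=['Z', 'M'] (at root)
Step 3 (down 0): focus=Z path=0 depth=1 children=['V', 'Q', 'P'] left=[] right=['M'] parent=I
Step 4 (down 1): focus=Q path=0/1 depth=2 children=[] left=['V'] right=['P'] parent=Z

Answer: Q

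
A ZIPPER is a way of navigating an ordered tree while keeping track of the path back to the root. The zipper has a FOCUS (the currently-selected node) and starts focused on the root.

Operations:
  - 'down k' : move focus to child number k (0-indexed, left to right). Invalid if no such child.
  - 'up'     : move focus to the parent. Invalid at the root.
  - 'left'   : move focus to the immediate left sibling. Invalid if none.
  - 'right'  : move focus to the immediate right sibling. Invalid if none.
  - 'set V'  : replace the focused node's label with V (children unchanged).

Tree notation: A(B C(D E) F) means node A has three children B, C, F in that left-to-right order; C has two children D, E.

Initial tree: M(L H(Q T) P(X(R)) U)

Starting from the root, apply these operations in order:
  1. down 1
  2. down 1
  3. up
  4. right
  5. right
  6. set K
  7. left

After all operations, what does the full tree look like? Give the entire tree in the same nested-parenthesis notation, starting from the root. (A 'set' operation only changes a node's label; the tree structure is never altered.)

Step 1 (down 1): focus=H path=1 depth=1 children=['Q', 'T'] left=['L'] right=['P', 'U'] parent=M
Step 2 (down 1): focus=T path=1/1 depth=2 children=[] left=['Q'] right=[] parent=H
Step 3 (up): focus=H path=1 depth=1 children=['Q', 'T'] left=['L'] right=['P', 'U'] parent=M
Step 4 (right): focus=P path=2 depth=1 children=['X'] left=['L', 'H'] right=['U'] parent=M
Step 5 (right): focus=U path=3 depth=1 children=[] left=['L', 'H', 'P'] right=[] parent=M
Step 6 (set K): focus=K path=3 depth=1 children=[] left=['L', 'H', 'P'] right=[] parent=M
Step 7 (left): focus=P path=2 depth=1 children=['X'] left=['L', 'H'] right=['K'] parent=M

Answer: M(L H(Q T) P(X(R)) K)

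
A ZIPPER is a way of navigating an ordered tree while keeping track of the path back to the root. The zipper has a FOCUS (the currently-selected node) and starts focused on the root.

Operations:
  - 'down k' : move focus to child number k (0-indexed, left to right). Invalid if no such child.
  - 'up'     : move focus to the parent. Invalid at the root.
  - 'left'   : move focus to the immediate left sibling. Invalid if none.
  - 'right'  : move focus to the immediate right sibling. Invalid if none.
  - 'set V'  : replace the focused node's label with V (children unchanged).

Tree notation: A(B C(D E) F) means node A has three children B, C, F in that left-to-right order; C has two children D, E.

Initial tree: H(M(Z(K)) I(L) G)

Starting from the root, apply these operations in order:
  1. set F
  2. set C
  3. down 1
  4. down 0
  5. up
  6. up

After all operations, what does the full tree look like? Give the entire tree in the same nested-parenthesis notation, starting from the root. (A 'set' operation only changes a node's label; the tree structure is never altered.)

Answer: C(M(Z(K)) I(L) G)

Derivation:
Step 1 (set F): focus=F path=root depth=0 children=['M', 'I', 'G'] (at root)
Step 2 (set C): focus=C path=root depth=0 children=['M', 'I', 'G'] (at root)
Step 3 (down 1): focus=I path=1 depth=1 children=['L'] left=['M'] right=['G'] parent=C
Step 4 (down 0): focus=L path=1/0 depth=2 children=[] left=[] right=[] parent=I
Step 5 (up): focus=I path=1 depth=1 children=['L'] left=['M'] right=['G'] parent=C
Step 6 (up): focus=C path=root depth=0 children=['M', 'I', 'G'] (at root)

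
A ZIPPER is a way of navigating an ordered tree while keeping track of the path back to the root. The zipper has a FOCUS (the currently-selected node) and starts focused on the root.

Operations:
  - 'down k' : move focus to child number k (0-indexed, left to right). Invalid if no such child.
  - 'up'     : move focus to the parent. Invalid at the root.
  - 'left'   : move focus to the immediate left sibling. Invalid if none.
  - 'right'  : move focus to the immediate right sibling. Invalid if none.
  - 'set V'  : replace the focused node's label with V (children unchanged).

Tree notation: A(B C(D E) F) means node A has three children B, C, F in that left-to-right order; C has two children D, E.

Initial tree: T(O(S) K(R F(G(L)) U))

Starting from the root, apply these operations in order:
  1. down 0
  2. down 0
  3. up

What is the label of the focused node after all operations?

Answer: O

Derivation:
Step 1 (down 0): focus=O path=0 depth=1 children=['S'] left=[] right=['K'] parent=T
Step 2 (down 0): focus=S path=0/0 depth=2 children=[] left=[] right=[] parent=O
Step 3 (up): focus=O path=0 depth=1 children=['S'] left=[] right=['K'] parent=T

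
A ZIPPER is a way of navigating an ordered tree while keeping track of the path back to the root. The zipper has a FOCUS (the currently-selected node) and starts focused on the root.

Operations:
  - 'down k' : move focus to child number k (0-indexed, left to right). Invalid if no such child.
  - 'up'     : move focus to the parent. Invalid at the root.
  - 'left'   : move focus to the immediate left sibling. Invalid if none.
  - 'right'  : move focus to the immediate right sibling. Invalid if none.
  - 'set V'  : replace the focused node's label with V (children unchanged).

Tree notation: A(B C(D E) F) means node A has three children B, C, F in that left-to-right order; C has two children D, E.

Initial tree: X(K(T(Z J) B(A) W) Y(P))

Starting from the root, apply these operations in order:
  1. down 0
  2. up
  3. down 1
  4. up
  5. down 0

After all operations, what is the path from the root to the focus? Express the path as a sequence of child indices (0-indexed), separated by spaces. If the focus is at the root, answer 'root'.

Answer: 0

Derivation:
Step 1 (down 0): focus=K path=0 depth=1 children=['T', 'B', 'W'] left=[] right=['Y'] parent=X
Step 2 (up): focus=X path=root depth=0 children=['K', 'Y'] (at root)
Step 3 (down 1): focus=Y path=1 depth=1 children=['P'] left=['K'] right=[] parent=X
Step 4 (up): focus=X path=root depth=0 children=['K', 'Y'] (at root)
Step 5 (down 0): focus=K path=0 depth=1 children=['T', 'B', 'W'] left=[] right=['Y'] parent=X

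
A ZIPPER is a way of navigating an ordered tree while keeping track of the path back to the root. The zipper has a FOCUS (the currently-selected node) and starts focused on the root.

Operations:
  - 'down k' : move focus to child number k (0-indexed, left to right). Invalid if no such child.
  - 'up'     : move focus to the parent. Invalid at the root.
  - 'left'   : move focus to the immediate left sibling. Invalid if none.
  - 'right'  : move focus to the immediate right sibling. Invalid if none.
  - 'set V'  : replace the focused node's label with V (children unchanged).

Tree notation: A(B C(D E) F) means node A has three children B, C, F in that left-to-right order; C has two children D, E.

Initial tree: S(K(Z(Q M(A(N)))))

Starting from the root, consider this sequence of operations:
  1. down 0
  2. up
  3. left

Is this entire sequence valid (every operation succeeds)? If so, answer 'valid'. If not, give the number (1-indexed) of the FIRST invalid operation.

Step 1 (down 0): focus=K path=0 depth=1 children=['Z'] left=[] right=[] parent=S
Step 2 (up): focus=S path=root depth=0 children=['K'] (at root)
Step 3 (left): INVALID

Answer: 3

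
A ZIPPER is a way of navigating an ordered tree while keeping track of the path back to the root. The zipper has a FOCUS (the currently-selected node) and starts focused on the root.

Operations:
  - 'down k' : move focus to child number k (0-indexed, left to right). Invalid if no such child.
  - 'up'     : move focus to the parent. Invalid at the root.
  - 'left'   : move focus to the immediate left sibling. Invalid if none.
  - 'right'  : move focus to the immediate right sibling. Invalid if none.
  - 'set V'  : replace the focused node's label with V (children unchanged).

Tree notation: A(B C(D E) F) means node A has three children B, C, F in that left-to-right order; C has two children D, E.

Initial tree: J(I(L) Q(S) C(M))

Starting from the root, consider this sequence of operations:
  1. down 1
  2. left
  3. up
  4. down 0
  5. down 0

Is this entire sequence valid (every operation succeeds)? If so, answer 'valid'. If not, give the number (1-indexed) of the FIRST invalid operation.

Step 1 (down 1): focus=Q path=1 depth=1 children=['S'] left=['I'] right=['C'] parent=J
Step 2 (left): focus=I path=0 depth=1 children=['L'] left=[] right=['Q', 'C'] parent=J
Step 3 (up): focus=J path=root depth=0 children=['I', 'Q', 'C'] (at root)
Step 4 (down 0): focus=I path=0 depth=1 children=['L'] left=[] right=['Q', 'C'] parent=J
Step 5 (down 0): focus=L path=0/0 depth=2 children=[] left=[] right=[] parent=I

Answer: valid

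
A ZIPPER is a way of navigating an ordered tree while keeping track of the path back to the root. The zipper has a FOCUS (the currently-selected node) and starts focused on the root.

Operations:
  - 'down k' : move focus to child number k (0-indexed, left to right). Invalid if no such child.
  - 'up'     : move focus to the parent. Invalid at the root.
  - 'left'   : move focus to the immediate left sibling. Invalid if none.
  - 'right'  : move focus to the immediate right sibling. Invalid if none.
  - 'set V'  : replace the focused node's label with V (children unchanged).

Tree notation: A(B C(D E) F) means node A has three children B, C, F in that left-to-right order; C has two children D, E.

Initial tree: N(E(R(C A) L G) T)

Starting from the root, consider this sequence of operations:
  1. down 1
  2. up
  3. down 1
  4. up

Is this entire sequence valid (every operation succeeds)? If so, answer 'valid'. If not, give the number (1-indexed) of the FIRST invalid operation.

Answer: valid

Derivation:
Step 1 (down 1): focus=T path=1 depth=1 children=[] left=['E'] right=[] parent=N
Step 2 (up): focus=N path=root depth=0 children=['E', 'T'] (at root)
Step 3 (down 1): focus=T path=1 depth=1 children=[] left=['E'] right=[] parent=N
Step 4 (up): focus=N path=root depth=0 children=['E', 'T'] (at root)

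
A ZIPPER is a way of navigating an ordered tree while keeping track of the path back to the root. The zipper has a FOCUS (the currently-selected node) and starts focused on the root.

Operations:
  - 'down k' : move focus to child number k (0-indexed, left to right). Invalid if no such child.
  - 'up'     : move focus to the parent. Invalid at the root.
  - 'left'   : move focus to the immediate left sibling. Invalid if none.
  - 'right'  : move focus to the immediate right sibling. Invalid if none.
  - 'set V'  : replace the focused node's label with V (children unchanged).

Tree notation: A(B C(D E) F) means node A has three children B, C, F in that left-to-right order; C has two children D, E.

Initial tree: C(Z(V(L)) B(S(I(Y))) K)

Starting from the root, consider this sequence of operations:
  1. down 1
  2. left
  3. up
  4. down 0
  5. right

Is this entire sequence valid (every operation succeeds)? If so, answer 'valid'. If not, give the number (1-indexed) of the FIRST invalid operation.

Answer: valid

Derivation:
Step 1 (down 1): focus=B path=1 depth=1 children=['S'] left=['Z'] right=['K'] parent=C
Step 2 (left): focus=Z path=0 depth=1 children=['V'] left=[] right=['B', 'K'] parent=C
Step 3 (up): focus=C path=root depth=0 children=['Z', 'B', 'K'] (at root)
Step 4 (down 0): focus=Z path=0 depth=1 children=['V'] left=[] right=['B', 'K'] parent=C
Step 5 (right): focus=B path=1 depth=1 children=['S'] left=['Z'] right=['K'] parent=C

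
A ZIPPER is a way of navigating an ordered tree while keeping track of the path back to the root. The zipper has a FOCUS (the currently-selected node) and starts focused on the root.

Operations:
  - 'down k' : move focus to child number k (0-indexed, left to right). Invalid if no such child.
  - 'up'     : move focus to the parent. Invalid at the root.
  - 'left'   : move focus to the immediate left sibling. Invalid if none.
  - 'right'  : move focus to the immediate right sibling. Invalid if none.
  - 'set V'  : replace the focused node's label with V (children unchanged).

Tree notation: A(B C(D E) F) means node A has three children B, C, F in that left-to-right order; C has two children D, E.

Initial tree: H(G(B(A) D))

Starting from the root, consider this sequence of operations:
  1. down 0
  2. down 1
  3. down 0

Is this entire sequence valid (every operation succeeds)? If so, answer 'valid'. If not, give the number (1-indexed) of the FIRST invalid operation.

Answer: 3

Derivation:
Step 1 (down 0): focus=G path=0 depth=1 children=['B', 'D'] left=[] right=[] parent=H
Step 2 (down 1): focus=D path=0/1 depth=2 children=[] left=['B'] right=[] parent=G
Step 3 (down 0): INVALID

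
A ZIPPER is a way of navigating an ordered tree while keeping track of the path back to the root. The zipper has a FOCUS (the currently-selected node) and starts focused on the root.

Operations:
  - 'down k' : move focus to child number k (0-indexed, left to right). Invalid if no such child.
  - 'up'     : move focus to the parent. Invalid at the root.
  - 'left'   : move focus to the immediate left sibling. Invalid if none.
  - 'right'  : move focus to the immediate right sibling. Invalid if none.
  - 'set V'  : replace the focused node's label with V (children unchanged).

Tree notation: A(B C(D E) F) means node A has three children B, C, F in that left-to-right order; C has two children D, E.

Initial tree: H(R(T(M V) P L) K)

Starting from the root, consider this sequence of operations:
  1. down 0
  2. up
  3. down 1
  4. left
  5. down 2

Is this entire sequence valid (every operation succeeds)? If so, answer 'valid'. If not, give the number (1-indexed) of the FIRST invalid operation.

Answer: valid

Derivation:
Step 1 (down 0): focus=R path=0 depth=1 children=['T', 'P', 'L'] left=[] right=['K'] parent=H
Step 2 (up): focus=H path=root depth=0 children=['R', 'K'] (at root)
Step 3 (down 1): focus=K path=1 depth=1 children=[] left=['R'] right=[] parent=H
Step 4 (left): focus=R path=0 depth=1 children=['T', 'P', 'L'] left=[] right=['K'] parent=H
Step 5 (down 2): focus=L path=0/2 depth=2 children=[] left=['T', 'P'] right=[] parent=R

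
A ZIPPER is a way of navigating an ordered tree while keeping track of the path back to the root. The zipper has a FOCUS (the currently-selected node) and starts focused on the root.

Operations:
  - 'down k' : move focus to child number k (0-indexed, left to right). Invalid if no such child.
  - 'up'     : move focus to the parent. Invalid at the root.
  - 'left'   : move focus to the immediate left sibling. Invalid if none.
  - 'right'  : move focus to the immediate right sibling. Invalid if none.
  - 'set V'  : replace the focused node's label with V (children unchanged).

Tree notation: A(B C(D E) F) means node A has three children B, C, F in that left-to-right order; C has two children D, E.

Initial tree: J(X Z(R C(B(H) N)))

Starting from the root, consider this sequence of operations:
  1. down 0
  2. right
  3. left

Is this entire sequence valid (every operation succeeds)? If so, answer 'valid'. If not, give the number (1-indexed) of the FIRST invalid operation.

Step 1 (down 0): focus=X path=0 depth=1 children=[] left=[] right=['Z'] parent=J
Step 2 (right): focus=Z path=1 depth=1 children=['R', 'C'] left=['X'] right=[] parent=J
Step 3 (left): focus=X path=0 depth=1 children=[] left=[] right=['Z'] parent=J

Answer: valid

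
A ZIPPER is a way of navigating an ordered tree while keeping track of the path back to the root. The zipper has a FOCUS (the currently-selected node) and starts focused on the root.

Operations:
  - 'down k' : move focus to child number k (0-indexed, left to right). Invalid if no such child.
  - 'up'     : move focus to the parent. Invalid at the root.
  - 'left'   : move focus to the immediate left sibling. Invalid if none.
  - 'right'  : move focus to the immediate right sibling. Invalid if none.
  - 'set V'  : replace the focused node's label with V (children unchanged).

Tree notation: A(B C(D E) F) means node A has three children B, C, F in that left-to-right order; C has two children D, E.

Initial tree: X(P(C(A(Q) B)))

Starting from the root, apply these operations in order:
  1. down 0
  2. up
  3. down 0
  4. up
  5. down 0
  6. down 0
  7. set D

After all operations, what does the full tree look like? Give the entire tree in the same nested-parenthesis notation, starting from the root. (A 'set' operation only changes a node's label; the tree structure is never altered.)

Answer: X(P(D(A(Q) B)))

Derivation:
Step 1 (down 0): focus=P path=0 depth=1 children=['C'] left=[] right=[] parent=X
Step 2 (up): focus=X path=root depth=0 children=['P'] (at root)
Step 3 (down 0): focus=P path=0 depth=1 children=['C'] left=[] right=[] parent=X
Step 4 (up): focus=X path=root depth=0 children=['P'] (at root)
Step 5 (down 0): focus=P path=0 depth=1 children=['C'] left=[] right=[] parent=X
Step 6 (down 0): focus=C path=0/0 depth=2 children=['A', 'B'] left=[] right=[] parent=P
Step 7 (set D): focus=D path=0/0 depth=2 children=['A', 'B'] left=[] right=[] parent=P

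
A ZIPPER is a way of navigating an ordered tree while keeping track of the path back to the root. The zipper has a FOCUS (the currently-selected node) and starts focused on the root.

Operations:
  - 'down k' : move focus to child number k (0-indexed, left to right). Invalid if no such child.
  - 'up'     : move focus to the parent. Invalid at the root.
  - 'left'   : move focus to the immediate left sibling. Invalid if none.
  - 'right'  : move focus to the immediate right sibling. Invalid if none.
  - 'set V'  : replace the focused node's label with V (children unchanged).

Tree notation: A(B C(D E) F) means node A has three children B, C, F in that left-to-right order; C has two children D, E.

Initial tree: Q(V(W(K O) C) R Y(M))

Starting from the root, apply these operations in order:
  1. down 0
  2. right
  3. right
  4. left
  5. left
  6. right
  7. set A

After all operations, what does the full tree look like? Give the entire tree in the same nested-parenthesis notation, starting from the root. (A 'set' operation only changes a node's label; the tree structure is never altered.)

Answer: Q(V(W(K O) C) A Y(M))

Derivation:
Step 1 (down 0): focus=V path=0 depth=1 children=['W', 'C'] left=[] right=['R', 'Y'] parent=Q
Step 2 (right): focus=R path=1 depth=1 children=[] left=['V'] right=['Y'] parent=Q
Step 3 (right): focus=Y path=2 depth=1 children=['M'] left=['V', 'R'] right=[] parent=Q
Step 4 (left): focus=R path=1 depth=1 children=[] left=['V'] right=['Y'] parent=Q
Step 5 (left): focus=V path=0 depth=1 children=['W', 'C'] left=[] right=['R', 'Y'] parent=Q
Step 6 (right): focus=R path=1 depth=1 children=[] left=['V'] right=['Y'] parent=Q
Step 7 (set A): focus=A path=1 depth=1 children=[] left=['V'] right=['Y'] parent=Q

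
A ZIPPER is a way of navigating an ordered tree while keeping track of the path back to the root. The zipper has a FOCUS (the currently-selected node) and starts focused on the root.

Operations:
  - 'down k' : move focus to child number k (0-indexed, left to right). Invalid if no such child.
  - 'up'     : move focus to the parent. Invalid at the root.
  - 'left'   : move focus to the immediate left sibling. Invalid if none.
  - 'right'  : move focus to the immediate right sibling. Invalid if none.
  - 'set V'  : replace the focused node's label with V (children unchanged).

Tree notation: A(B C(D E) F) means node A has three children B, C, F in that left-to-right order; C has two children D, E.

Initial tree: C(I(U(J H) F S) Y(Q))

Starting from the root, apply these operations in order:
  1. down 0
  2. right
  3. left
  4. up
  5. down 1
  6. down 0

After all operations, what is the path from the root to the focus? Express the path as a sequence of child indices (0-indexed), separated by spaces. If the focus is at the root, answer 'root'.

Answer: 1 0

Derivation:
Step 1 (down 0): focus=I path=0 depth=1 children=['U', 'F', 'S'] left=[] right=['Y'] parent=C
Step 2 (right): focus=Y path=1 depth=1 children=['Q'] left=['I'] right=[] parent=C
Step 3 (left): focus=I path=0 depth=1 children=['U', 'F', 'S'] left=[] right=['Y'] parent=C
Step 4 (up): focus=C path=root depth=0 children=['I', 'Y'] (at root)
Step 5 (down 1): focus=Y path=1 depth=1 children=['Q'] left=['I'] right=[] parent=C
Step 6 (down 0): focus=Q path=1/0 depth=2 children=[] left=[] right=[] parent=Y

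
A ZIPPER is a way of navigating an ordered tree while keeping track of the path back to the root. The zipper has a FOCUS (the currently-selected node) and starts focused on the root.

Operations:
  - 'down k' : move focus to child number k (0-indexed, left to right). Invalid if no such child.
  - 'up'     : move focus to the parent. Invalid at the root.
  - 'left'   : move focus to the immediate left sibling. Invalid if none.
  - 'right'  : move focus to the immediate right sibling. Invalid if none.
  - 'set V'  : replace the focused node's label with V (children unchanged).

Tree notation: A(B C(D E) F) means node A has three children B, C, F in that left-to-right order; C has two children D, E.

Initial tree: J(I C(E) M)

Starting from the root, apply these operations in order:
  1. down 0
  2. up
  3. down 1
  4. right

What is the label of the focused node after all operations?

Answer: M

Derivation:
Step 1 (down 0): focus=I path=0 depth=1 children=[] left=[] right=['C', 'M'] parent=J
Step 2 (up): focus=J path=root depth=0 children=['I', 'C', 'M'] (at root)
Step 3 (down 1): focus=C path=1 depth=1 children=['E'] left=['I'] right=['M'] parent=J
Step 4 (right): focus=M path=2 depth=1 children=[] left=['I', 'C'] right=[] parent=J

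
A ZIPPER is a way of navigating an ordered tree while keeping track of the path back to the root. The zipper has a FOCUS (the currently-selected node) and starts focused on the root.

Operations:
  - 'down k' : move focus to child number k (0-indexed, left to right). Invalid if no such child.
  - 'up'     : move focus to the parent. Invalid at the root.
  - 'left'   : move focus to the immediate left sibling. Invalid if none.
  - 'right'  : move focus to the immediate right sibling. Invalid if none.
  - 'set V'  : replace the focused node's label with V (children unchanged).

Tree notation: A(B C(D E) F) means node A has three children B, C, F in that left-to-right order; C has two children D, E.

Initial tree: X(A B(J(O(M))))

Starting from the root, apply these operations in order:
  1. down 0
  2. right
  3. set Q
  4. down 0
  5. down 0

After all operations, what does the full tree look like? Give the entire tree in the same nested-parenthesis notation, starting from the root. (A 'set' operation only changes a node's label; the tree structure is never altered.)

Step 1 (down 0): focus=A path=0 depth=1 children=[] left=[] right=['B'] parent=X
Step 2 (right): focus=B path=1 depth=1 children=['J'] left=['A'] right=[] parent=X
Step 3 (set Q): focus=Q path=1 depth=1 children=['J'] left=['A'] right=[] parent=X
Step 4 (down 0): focus=J path=1/0 depth=2 children=['O'] left=[] right=[] parent=Q
Step 5 (down 0): focus=O path=1/0/0 depth=3 children=['M'] left=[] right=[] parent=J

Answer: X(A Q(J(O(M))))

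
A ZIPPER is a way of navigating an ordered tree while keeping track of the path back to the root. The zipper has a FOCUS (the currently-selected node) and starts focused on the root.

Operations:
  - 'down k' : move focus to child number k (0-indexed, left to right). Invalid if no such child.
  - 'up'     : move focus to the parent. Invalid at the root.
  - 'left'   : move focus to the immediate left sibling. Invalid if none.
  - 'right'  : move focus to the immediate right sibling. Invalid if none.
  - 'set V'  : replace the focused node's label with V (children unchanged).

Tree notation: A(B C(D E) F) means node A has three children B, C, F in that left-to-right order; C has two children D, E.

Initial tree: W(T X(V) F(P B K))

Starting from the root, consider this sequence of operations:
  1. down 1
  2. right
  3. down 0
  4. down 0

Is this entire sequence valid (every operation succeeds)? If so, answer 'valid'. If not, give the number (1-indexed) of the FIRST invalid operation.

Answer: 4

Derivation:
Step 1 (down 1): focus=X path=1 depth=1 children=['V'] left=['T'] right=['F'] parent=W
Step 2 (right): focus=F path=2 depth=1 children=['P', 'B', 'K'] left=['T', 'X'] right=[] parent=W
Step 3 (down 0): focus=P path=2/0 depth=2 children=[] left=[] right=['B', 'K'] parent=F
Step 4 (down 0): INVALID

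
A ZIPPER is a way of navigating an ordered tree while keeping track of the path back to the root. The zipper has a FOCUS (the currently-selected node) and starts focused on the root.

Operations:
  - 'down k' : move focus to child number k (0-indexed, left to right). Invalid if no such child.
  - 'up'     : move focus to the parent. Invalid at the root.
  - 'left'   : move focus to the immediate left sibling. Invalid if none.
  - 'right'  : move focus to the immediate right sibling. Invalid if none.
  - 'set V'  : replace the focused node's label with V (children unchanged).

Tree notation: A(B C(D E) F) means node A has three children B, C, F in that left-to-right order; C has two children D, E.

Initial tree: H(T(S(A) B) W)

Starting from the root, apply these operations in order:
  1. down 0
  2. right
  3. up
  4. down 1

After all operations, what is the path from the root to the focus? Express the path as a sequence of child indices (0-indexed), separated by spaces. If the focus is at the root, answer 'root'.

Answer: 1

Derivation:
Step 1 (down 0): focus=T path=0 depth=1 children=['S', 'B'] left=[] right=['W'] parent=H
Step 2 (right): focus=W path=1 depth=1 children=[] left=['T'] right=[] parent=H
Step 3 (up): focus=H path=root depth=0 children=['T', 'W'] (at root)
Step 4 (down 1): focus=W path=1 depth=1 children=[] left=['T'] right=[] parent=H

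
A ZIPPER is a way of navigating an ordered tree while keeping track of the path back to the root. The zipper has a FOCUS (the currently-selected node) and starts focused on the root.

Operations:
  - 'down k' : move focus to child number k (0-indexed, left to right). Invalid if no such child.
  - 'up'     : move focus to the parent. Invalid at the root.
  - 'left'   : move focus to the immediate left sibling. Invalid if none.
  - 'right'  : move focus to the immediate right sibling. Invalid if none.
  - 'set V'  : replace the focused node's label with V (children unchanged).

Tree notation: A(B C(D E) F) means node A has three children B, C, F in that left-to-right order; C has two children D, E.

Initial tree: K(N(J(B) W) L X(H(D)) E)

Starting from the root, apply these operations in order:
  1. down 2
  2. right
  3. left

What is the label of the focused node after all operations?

Answer: X

Derivation:
Step 1 (down 2): focus=X path=2 depth=1 children=['H'] left=['N', 'L'] right=['E'] parent=K
Step 2 (right): focus=E path=3 depth=1 children=[] left=['N', 'L', 'X'] right=[] parent=K
Step 3 (left): focus=X path=2 depth=1 children=['H'] left=['N', 'L'] right=['E'] parent=K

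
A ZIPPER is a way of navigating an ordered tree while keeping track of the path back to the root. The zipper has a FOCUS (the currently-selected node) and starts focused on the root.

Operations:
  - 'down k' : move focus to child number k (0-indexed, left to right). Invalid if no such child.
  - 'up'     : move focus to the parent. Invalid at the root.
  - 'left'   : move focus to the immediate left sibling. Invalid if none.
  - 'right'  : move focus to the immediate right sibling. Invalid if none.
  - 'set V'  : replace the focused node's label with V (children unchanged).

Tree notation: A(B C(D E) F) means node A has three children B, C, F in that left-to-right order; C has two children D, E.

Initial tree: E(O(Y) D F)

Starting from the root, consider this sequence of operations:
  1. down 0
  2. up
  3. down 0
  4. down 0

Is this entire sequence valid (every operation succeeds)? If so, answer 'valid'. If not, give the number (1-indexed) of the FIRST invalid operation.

Answer: valid

Derivation:
Step 1 (down 0): focus=O path=0 depth=1 children=['Y'] left=[] right=['D', 'F'] parent=E
Step 2 (up): focus=E path=root depth=0 children=['O', 'D', 'F'] (at root)
Step 3 (down 0): focus=O path=0 depth=1 children=['Y'] left=[] right=['D', 'F'] parent=E
Step 4 (down 0): focus=Y path=0/0 depth=2 children=[] left=[] right=[] parent=O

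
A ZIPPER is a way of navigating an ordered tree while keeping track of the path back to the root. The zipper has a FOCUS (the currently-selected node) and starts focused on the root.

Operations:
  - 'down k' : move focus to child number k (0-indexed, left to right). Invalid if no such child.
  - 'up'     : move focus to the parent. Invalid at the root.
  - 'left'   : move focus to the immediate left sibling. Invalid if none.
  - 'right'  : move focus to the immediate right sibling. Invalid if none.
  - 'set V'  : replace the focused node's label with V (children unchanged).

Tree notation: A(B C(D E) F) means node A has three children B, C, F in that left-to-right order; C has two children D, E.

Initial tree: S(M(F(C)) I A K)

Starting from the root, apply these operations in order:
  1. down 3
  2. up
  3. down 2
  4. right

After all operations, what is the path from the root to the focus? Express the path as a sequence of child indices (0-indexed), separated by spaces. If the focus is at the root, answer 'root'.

Answer: 3

Derivation:
Step 1 (down 3): focus=K path=3 depth=1 children=[] left=['M', 'I', 'A'] right=[] parent=S
Step 2 (up): focus=S path=root depth=0 children=['M', 'I', 'A', 'K'] (at root)
Step 3 (down 2): focus=A path=2 depth=1 children=[] left=['M', 'I'] right=['K'] parent=S
Step 4 (right): focus=K path=3 depth=1 children=[] left=['M', 'I', 'A'] right=[] parent=S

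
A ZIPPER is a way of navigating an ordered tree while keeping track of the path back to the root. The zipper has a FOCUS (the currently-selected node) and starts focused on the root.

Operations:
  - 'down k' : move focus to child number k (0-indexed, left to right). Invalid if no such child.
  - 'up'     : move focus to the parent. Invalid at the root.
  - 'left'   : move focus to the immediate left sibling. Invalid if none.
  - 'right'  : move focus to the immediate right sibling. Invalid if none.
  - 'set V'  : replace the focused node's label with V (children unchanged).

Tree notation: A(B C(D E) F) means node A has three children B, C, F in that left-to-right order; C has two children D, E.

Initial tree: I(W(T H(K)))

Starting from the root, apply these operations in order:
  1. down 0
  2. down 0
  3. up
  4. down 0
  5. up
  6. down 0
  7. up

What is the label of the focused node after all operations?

Step 1 (down 0): focus=W path=0 depth=1 children=['T', 'H'] left=[] right=[] parent=I
Step 2 (down 0): focus=T path=0/0 depth=2 children=[] left=[] right=['H'] parent=W
Step 3 (up): focus=W path=0 depth=1 children=['T', 'H'] left=[] right=[] parent=I
Step 4 (down 0): focus=T path=0/0 depth=2 children=[] left=[] right=['H'] parent=W
Step 5 (up): focus=W path=0 depth=1 children=['T', 'H'] left=[] right=[] parent=I
Step 6 (down 0): focus=T path=0/0 depth=2 children=[] left=[] right=['H'] parent=W
Step 7 (up): focus=W path=0 depth=1 children=['T', 'H'] left=[] right=[] parent=I

Answer: W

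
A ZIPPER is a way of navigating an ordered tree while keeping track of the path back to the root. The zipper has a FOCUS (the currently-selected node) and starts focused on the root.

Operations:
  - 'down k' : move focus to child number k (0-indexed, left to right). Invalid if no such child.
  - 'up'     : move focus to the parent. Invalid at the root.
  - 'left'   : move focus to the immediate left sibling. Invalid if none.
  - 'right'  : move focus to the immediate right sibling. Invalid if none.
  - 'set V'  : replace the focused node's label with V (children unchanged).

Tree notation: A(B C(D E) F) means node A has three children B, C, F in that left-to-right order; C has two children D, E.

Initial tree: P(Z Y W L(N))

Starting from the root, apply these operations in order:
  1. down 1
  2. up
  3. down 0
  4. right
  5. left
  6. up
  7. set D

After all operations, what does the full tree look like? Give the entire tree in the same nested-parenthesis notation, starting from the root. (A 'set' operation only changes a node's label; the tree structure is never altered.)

Step 1 (down 1): focus=Y path=1 depth=1 children=[] left=['Z'] right=['W', 'L'] parent=P
Step 2 (up): focus=P path=root depth=0 children=['Z', 'Y', 'W', 'L'] (at root)
Step 3 (down 0): focus=Z path=0 depth=1 children=[] left=[] right=['Y', 'W', 'L'] parent=P
Step 4 (right): focus=Y path=1 depth=1 children=[] left=['Z'] right=['W', 'L'] parent=P
Step 5 (left): focus=Z path=0 depth=1 children=[] left=[] right=['Y', 'W', 'L'] parent=P
Step 6 (up): focus=P path=root depth=0 children=['Z', 'Y', 'W', 'L'] (at root)
Step 7 (set D): focus=D path=root depth=0 children=['Z', 'Y', 'W', 'L'] (at root)

Answer: D(Z Y W L(N))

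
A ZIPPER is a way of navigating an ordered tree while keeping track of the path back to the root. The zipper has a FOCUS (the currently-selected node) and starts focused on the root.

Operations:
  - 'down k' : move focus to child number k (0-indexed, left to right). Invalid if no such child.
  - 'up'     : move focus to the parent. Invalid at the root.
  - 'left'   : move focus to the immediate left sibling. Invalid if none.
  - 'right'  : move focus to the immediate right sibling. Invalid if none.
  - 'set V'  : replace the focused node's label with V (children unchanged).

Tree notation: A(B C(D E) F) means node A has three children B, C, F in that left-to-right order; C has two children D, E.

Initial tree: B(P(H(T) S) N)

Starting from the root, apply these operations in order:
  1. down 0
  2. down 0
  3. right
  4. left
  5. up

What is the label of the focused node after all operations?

Step 1 (down 0): focus=P path=0 depth=1 children=['H', 'S'] left=[] right=['N'] parent=B
Step 2 (down 0): focus=H path=0/0 depth=2 children=['T'] left=[] right=['S'] parent=P
Step 3 (right): focus=S path=0/1 depth=2 children=[] left=['H'] right=[] parent=P
Step 4 (left): focus=H path=0/0 depth=2 children=['T'] left=[] right=['S'] parent=P
Step 5 (up): focus=P path=0 depth=1 children=['H', 'S'] left=[] right=['N'] parent=B

Answer: P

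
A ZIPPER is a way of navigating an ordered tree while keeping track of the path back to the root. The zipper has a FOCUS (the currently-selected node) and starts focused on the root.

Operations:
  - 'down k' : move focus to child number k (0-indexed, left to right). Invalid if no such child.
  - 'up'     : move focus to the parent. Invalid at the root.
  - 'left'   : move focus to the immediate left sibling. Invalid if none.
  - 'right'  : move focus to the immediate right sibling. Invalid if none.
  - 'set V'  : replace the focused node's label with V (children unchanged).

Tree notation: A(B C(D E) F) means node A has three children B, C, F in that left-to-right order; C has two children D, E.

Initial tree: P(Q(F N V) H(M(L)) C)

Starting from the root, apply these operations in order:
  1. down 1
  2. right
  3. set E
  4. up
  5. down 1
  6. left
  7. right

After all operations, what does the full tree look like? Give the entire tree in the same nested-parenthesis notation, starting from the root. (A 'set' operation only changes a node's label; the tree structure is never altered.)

Step 1 (down 1): focus=H path=1 depth=1 children=['M'] left=['Q'] right=['C'] parent=P
Step 2 (right): focus=C path=2 depth=1 children=[] left=['Q', 'H'] right=[] parent=P
Step 3 (set E): focus=E path=2 depth=1 children=[] left=['Q', 'H'] right=[] parent=P
Step 4 (up): focus=P path=root depth=0 children=['Q', 'H', 'E'] (at root)
Step 5 (down 1): focus=H path=1 depth=1 children=['M'] left=['Q'] right=['E'] parent=P
Step 6 (left): focus=Q path=0 depth=1 children=['F', 'N', 'V'] left=[] right=['H', 'E'] parent=P
Step 7 (right): focus=H path=1 depth=1 children=['M'] left=['Q'] right=['E'] parent=P

Answer: P(Q(F N V) H(M(L)) E)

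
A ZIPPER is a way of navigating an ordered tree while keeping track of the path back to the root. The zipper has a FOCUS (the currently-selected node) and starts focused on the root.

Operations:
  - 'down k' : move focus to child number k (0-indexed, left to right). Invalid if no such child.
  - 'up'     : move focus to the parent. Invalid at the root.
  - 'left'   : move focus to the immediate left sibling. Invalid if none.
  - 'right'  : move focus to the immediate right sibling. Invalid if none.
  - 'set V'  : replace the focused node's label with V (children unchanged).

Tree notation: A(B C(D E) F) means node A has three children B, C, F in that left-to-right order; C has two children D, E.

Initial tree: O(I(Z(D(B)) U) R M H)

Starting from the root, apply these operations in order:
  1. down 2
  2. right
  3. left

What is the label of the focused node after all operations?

Answer: M

Derivation:
Step 1 (down 2): focus=M path=2 depth=1 children=[] left=['I', 'R'] right=['H'] parent=O
Step 2 (right): focus=H path=3 depth=1 children=[] left=['I', 'R', 'M'] right=[] parent=O
Step 3 (left): focus=M path=2 depth=1 children=[] left=['I', 'R'] right=['H'] parent=O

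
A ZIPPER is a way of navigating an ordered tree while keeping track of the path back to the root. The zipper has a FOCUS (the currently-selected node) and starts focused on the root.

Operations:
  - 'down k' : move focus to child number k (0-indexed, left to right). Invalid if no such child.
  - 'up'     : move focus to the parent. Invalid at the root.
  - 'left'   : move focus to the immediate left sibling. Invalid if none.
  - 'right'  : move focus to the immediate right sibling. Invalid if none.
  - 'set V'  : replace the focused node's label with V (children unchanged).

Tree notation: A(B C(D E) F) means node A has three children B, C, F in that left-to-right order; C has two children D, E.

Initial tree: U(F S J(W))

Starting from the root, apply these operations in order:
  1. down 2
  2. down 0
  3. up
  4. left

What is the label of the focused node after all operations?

Answer: S

Derivation:
Step 1 (down 2): focus=J path=2 depth=1 children=['W'] left=['F', 'S'] right=[] parent=U
Step 2 (down 0): focus=W path=2/0 depth=2 children=[] left=[] right=[] parent=J
Step 3 (up): focus=J path=2 depth=1 children=['W'] left=['F', 'S'] right=[] parent=U
Step 4 (left): focus=S path=1 depth=1 children=[] left=['F'] right=['J'] parent=U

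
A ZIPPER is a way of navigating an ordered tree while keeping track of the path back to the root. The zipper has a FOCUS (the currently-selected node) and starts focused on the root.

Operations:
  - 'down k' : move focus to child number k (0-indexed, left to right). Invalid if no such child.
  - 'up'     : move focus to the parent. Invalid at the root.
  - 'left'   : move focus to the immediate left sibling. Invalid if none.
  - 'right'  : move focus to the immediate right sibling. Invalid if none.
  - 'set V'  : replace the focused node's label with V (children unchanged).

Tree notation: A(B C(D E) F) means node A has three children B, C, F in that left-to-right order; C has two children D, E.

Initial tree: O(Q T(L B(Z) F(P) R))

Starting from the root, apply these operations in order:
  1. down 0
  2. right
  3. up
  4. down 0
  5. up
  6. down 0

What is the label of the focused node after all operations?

Answer: Q

Derivation:
Step 1 (down 0): focus=Q path=0 depth=1 children=[] left=[] right=['T'] parent=O
Step 2 (right): focus=T path=1 depth=1 children=['L', 'B', 'F', 'R'] left=['Q'] right=[] parent=O
Step 3 (up): focus=O path=root depth=0 children=['Q', 'T'] (at root)
Step 4 (down 0): focus=Q path=0 depth=1 children=[] left=[] right=['T'] parent=O
Step 5 (up): focus=O path=root depth=0 children=['Q', 'T'] (at root)
Step 6 (down 0): focus=Q path=0 depth=1 children=[] left=[] right=['T'] parent=O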